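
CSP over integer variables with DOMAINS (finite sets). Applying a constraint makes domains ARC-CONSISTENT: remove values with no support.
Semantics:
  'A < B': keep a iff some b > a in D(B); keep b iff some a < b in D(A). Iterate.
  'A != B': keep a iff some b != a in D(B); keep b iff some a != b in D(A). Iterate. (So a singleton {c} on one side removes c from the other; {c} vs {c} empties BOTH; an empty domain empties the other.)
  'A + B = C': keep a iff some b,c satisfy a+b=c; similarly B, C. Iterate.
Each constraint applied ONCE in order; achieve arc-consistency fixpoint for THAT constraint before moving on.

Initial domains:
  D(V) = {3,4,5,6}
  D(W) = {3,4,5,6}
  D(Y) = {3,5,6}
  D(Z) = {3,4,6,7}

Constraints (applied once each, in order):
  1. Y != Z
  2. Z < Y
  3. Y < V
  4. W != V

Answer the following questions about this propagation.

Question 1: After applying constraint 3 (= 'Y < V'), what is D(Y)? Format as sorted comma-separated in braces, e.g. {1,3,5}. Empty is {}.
Constraint 1 (Y != Z) on D(Y)={3,5,6} D(Z)={3,4,6,7}: no change
Constraint 2 (Z < Y) on D(Z)={3,4,6,7} D(Y)={3,5,6}: Z {3,4,6,7}->{3,4}; Y {3,5,6}->{5,6}
Constraint 3 (Y < V) on D(Y)={5,6} D(V)={3,4,5,6}: Y {5,6}->{5}; V {3,4,5,6}->{6}
So after constraint 3: D(Y) = {5}

Answer: {5}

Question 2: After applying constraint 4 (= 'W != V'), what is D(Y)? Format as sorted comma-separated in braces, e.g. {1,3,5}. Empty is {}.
Constraint 1 (Y != Z) on D(Y)={3,5,6} D(Z)={3,4,6,7}: no change
Constraint 2 (Z < Y) on D(Z)={3,4,6,7} D(Y)={3,5,6}: Z {3,4,6,7}->{3,4}; Y {3,5,6}->{5,6}
Constraint 3 (Y < V) on D(Y)={5,6} D(V)={3,4,5,6}: Y {5,6}->{5}; V {3,4,5,6}->{6}
Constraint 4 (W != V) on D(W)={3,4,5,6} D(V)={6}: W {3,4,5,6}->{3,4,5}
So after constraint 4: D(Y) = {5}

Answer: {5}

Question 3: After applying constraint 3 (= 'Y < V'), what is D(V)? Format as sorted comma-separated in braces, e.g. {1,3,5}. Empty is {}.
Answer: {6}

Derivation:
Constraint 1 (Y != Z) on D(Y)={3,5,6} D(Z)={3,4,6,7}: no change
Constraint 2 (Z < Y) on D(Z)={3,4,6,7} D(Y)={3,5,6}: Z {3,4,6,7}->{3,4}; Y {3,5,6}->{5,6}
Constraint 3 (Y < V) on D(Y)={5,6} D(V)={3,4,5,6}: Y {5,6}->{5}; V {3,4,5,6}->{6}
So after constraint 3: D(V) = {6}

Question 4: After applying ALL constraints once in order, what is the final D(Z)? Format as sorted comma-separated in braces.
Answer: {3,4}

Derivation:
Constraint 1 (Y != Z) on D(Y)={3,5,6} D(Z)={3,4,6,7}: no change
Constraint 2 (Z < Y) on D(Z)={3,4,6,7} D(Y)={3,5,6}: Z {3,4,6,7}->{3,4}; Y {3,5,6}->{5,6}
Constraint 3 (Y < V) on D(Y)={5,6} D(V)={3,4,5,6}: Y {5,6}->{5}; V {3,4,5,6}->{6}
Constraint 4 (W != V) on D(W)={3,4,5,6} D(V)={6}: W {3,4,5,6}->{3,4,5}
So after all 4 constraints: D(Z) = {3,4}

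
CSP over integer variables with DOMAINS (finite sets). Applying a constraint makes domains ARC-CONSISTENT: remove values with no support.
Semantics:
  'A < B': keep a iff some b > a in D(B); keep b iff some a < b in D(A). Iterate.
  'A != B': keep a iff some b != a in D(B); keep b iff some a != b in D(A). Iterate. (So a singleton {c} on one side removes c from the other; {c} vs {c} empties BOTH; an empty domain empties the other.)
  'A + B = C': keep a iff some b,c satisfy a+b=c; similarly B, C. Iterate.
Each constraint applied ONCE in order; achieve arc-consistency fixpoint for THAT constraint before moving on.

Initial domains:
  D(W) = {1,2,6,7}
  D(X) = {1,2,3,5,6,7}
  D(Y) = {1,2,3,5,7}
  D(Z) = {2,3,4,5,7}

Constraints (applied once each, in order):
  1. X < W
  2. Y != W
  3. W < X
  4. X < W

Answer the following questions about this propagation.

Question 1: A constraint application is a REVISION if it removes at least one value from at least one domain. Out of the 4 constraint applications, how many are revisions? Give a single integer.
Constraint 1 (X < W) on D(X)={1,2,3,5,6,7} D(W)={1,2,6,7}: X {1,2,3,5,6,7}->{1,2,3,5,6}; W {1,2,6,7}->{2,6,7} => REVISION
Constraint 2 (Y != W) on D(Y)={1,2,3,5,7} D(W)={2,6,7}: no change => not a revision
Constraint 3 (W < X) on D(W)={2,6,7} D(X)={1,2,3,5,6}: W {2,6,7}->{2}; X {1,2,3,5,6}->{3,5,6} => REVISION
Constraint 4 (X < W) on D(X)={3,5,6} D(W)={2}: X {3,5,6}->{}; W {2}->{} => REVISION
Total revisions = 3

Answer: 3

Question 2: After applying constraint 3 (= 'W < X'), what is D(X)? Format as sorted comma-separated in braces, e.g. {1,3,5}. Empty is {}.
Constraint 1 (X < W) on D(X)={1,2,3,5,6,7} D(W)={1,2,6,7}: X {1,2,3,5,6,7}->{1,2,3,5,6}; W {1,2,6,7}->{2,6,7}
Constraint 2 (Y != W) on D(Y)={1,2,3,5,7} D(W)={2,6,7}: no change
Constraint 3 (W < X) on D(W)={2,6,7} D(X)={1,2,3,5,6}: W {2,6,7}->{2}; X {1,2,3,5,6}->{3,5,6}
So after constraint 3: D(X) = {3,5,6}

Answer: {3,5,6}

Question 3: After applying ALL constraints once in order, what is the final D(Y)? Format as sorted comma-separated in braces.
Answer: {1,2,3,5,7}

Derivation:
Constraint 1 (X < W) on D(X)={1,2,3,5,6,7} D(W)={1,2,6,7}: X {1,2,3,5,6,7}->{1,2,3,5,6}; W {1,2,6,7}->{2,6,7}
Constraint 2 (Y != W) on D(Y)={1,2,3,5,7} D(W)={2,6,7}: no change
Constraint 3 (W < X) on D(W)={2,6,7} D(X)={1,2,3,5,6}: W {2,6,7}->{2}; X {1,2,3,5,6}->{3,5,6}
Constraint 4 (X < W) on D(X)={3,5,6} D(W)={2}: X {3,5,6}->{}; W {2}->{}
So after all 4 constraints: D(Y) = {1,2,3,5,7}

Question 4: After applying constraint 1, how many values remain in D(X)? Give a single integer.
Constraint 1 (X < W) on D(X)={1,2,3,5,6,7} D(W)={1,2,6,7}: X {1,2,3,5,6,7}->{1,2,3,5,6}; W {1,2,6,7}->{2,6,7}
So after constraint 1: D(X)={1,2,3,5,6}, size = 5

Answer: 5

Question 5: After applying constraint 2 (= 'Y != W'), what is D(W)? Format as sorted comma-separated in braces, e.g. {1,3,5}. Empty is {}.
Constraint 1 (X < W) on D(X)={1,2,3,5,6,7} D(W)={1,2,6,7}: X {1,2,3,5,6,7}->{1,2,3,5,6}; W {1,2,6,7}->{2,6,7}
Constraint 2 (Y != W) on D(Y)={1,2,3,5,7} D(W)={2,6,7}: no change
So after constraint 2: D(W) = {2,6,7}

Answer: {2,6,7}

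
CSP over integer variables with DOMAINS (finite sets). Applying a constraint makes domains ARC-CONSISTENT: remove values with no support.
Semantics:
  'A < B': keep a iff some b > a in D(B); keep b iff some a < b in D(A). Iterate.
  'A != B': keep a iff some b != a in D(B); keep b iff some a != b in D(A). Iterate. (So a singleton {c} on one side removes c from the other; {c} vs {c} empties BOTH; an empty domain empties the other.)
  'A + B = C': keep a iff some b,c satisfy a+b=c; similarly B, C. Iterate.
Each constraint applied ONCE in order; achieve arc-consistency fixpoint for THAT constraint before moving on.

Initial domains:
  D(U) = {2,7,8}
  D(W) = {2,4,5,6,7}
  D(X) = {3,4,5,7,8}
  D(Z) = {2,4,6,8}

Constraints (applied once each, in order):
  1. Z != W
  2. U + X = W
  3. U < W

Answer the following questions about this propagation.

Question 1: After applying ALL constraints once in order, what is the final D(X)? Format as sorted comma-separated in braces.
Constraint 1 (Z != W) on D(Z)={2,4,6,8} D(W)={2,4,5,6,7}: no change
Constraint 2 (U + X = W) on D(U)={2,7,8} D(X)={3,4,5,7,8} D(W)={2,4,5,6,7}: U {2,7,8}->{2}; X {3,4,5,7,8}->{3,4,5}; W {2,4,5,6,7}->{5,6,7}
Constraint 3 (U < W) on D(U)={2} D(W)={5,6,7}: no change
So after all 3 constraints: D(X) = {3,4,5}

Answer: {3,4,5}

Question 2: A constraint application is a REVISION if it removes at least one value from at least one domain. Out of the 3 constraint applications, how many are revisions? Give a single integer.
Constraint 1 (Z != W) on D(Z)={2,4,6,8} D(W)={2,4,5,6,7}: no change => not a revision
Constraint 2 (U + X = W) on D(U)={2,7,8} D(X)={3,4,5,7,8} D(W)={2,4,5,6,7}: U {2,7,8}->{2}; X {3,4,5,7,8}->{3,4,5}; W {2,4,5,6,7}->{5,6,7} => REVISION
Constraint 3 (U < W) on D(U)={2} D(W)={5,6,7}: no change => not a revision
Total revisions = 1

Answer: 1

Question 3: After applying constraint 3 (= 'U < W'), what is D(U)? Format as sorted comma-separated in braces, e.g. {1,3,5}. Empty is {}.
Constraint 1 (Z != W) on D(Z)={2,4,6,8} D(W)={2,4,5,6,7}: no change
Constraint 2 (U + X = W) on D(U)={2,7,8} D(X)={3,4,5,7,8} D(W)={2,4,5,6,7}: U {2,7,8}->{2}; X {3,4,5,7,8}->{3,4,5}; W {2,4,5,6,7}->{5,6,7}
Constraint 3 (U < W) on D(U)={2} D(W)={5,6,7}: no change
So after constraint 3: D(U) = {2}

Answer: {2}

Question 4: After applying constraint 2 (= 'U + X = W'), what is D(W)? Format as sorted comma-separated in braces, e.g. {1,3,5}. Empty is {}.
Answer: {5,6,7}

Derivation:
Constraint 1 (Z != W) on D(Z)={2,4,6,8} D(W)={2,4,5,6,7}: no change
Constraint 2 (U + X = W) on D(U)={2,7,8} D(X)={3,4,5,7,8} D(W)={2,4,5,6,7}: U {2,7,8}->{2}; X {3,4,5,7,8}->{3,4,5}; W {2,4,5,6,7}->{5,6,7}
So after constraint 2: D(W) = {5,6,7}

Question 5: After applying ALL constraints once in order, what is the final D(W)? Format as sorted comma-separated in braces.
Constraint 1 (Z != W) on D(Z)={2,4,6,8} D(W)={2,4,5,6,7}: no change
Constraint 2 (U + X = W) on D(U)={2,7,8} D(X)={3,4,5,7,8} D(W)={2,4,5,6,7}: U {2,7,8}->{2}; X {3,4,5,7,8}->{3,4,5}; W {2,4,5,6,7}->{5,6,7}
Constraint 3 (U < W) on D(U)={2} D(W)={5,6,7}: no change
So after all 3 constraints: D(W) = {5,6,7}

Answer: {5,6,7}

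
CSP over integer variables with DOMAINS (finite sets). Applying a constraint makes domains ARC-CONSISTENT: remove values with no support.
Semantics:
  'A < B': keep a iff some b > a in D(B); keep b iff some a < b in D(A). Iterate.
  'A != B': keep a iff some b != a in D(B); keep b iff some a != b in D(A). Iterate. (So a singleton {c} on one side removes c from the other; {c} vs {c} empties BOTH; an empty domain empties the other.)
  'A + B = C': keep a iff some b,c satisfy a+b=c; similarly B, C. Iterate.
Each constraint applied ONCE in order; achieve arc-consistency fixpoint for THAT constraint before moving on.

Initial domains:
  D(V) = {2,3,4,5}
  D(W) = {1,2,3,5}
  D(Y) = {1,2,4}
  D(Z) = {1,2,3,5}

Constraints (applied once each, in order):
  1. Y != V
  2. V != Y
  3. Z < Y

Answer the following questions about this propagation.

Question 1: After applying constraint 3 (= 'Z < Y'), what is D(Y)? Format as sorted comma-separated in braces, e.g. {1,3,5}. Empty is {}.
Constraint 1 (Y != V) on D(Y)={1,2,4} D(V)={2,3,4,5}: no change
Constraint 2 (V != Y) on D(V)={2,3,4,5} D(Y)={1,2,4}: no change
Constraint 3 (Z < Y) on D(Z)={1,2,3,5} D(Y)={1,2,4}: Z {1,2,3,5}->{1,2,3}; Y {1,2,4}->{2,4}
So after constraint 3: D(Y) = {2,4}

Answer: {2,4}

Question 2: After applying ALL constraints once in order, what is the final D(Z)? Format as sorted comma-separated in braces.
Constraint 1 (Y != V) on D(Y)={1,2,4} D(V)={2,3,4,5}: no change
Constraint 2 (V != Y) on D(V)={2,3,4,5} D(Y)={1,2,4}: no change
Constraint 3 (Z < Y) on D(Z)={1,2,3,5} D(Y)={1,2,4}: Z {1,2,3,5}->{1,2,3}; Y {1,2,4}->{2,4}
So after all 3 constraints: D(Z) = {1,2,3}

Answer: {1,2,3}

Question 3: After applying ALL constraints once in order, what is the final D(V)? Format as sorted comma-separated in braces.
Answer: {2,3,4,5}

Derivation:
Constraint 1 (Y != V) on D(Y)={1,2,4} D(V)={2,3,4,5}: no change
Constraint 2 (V != Y) on D(V)={2,3,4,5} D(Y)={1,2,4}: no change
Constraint 3 (Z < Y) on D(Z)={1,2,3,5} D(Y)={1,2,4}: Z {1,2,3,5}->{1,2,3}; Y {1,2,4}->{2,4}
So after all 3 constraints: D(V) = {2,3,4,5}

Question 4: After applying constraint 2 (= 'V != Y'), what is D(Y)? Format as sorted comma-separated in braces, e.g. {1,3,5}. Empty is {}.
Constraint 1 (Y != V) on D(Y)={1,2,4} D(V)={2,3,4,5}: no change
Constraint 2 (V != Y) on D(V)={2,3,4,5} D(Y)={1,2,4}: no change
So after constraint 2: D(Y) = {1,2,4}

Answer: {1,2,4}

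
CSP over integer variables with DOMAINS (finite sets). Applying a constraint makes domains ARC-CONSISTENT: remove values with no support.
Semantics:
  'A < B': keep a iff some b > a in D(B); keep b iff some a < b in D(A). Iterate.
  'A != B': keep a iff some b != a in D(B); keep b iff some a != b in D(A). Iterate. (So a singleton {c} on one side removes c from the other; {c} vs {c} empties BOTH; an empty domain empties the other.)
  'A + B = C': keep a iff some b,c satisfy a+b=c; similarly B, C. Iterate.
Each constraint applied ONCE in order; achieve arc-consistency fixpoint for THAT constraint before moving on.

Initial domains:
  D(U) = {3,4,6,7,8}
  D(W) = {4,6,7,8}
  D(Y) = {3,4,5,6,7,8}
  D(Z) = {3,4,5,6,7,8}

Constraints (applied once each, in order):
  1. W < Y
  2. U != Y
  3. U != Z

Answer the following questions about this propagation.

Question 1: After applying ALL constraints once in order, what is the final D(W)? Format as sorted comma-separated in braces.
Answer: {4,6,7}

Derivation:
Constraint 1 (W < Y) on D(W)={4,6,7,8} D(Y)={3,4,5,6,7,8}: W {4,6,7,8}->{4,6,7}; Y {3,4,5,6,7,8}->{5,6,7,8}
Constraint 2 (U != Y) on D(U)={3,4,6,7,8} D(Y)={5,6,7,8}: no change
Constraint 3 (U != Z) on D(U)={3,4,6,7,8} D(Z)={3,4,5,6,7,8}: no change
So after all 3 constraints: D(W) = {4,6,7}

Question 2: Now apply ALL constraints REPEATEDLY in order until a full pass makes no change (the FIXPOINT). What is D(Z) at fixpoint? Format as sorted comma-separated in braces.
pass 0 (initial): D(Z)={3,4,5,6,7,8}
pass 1: W {4,6,7,8}->{4,6,7}; Y {3,4,5,6,7,8}->{5,6,7,8}
pass 2: no change
Fixpoint after 2 passes: D(Z) = {3,4,5,6,7,8}

Answer: {3,4,5,6,7,8}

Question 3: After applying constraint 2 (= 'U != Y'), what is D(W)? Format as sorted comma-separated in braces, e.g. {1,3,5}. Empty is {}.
Answer: {4,6,7}

Derivation:
Constraint 1 (W < Y) on D(W)={4,6,7,8} D(Y)={3,4,5,6,7,8}: W {4,6,7,8}->{4,6,7}; Y {3,4,5,6,7,8}->{5,6,7,8}
Constraint 2 (U != Y) on D(U)={3,4,6,7,8} D(Y)={5,6,7,8}: no change
So after constraint 2: D(W) = {4,6,7}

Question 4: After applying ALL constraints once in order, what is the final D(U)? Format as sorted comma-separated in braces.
Constraint 1 (W < Y) on D(W)={4,6,7,8} D(Y)={3,4,5,6,7,8}: W {4,6,7,8}->{4,6,7}; Y {3,4,5,6,7,8}->{5,6,7,8}
Constraint 2 (U != Y) on D(U)={3,4,6,7,8} D(Y)={5,6,7,8}: no change
Constraint 3 (U != Z) on D(U)={3,4,6,7,8} D(Z)={3,4,5,6,7,8}: no change
So after all 3 constraints: D(U) = {3,4,6,7,8}

Answer: {3,4,6,7,8}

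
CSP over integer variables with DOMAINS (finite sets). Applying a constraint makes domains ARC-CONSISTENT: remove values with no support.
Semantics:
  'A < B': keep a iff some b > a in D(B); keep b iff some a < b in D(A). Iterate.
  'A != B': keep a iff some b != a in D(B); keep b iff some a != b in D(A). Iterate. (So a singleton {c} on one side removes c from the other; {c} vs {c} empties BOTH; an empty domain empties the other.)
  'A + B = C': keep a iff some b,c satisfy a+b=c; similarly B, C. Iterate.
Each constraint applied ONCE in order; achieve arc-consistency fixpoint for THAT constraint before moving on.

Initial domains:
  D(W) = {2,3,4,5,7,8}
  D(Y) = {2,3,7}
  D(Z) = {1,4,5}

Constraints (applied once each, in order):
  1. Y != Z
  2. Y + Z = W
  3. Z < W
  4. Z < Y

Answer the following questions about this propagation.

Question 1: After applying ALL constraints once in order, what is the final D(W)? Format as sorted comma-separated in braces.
Answer: {3,4,7,8}

Derivation:
Constraint 1 (Y != Z) on D(Y)={2,3,7} D(Z)={1,4,5}: no change
Constraint 2 (Y + Z = W) on D(Y)={2,3,7} D(Z)={1,4,5} D(W)={2,3,4,5,7,8}: W {2,3,4,5,7,8}->{3,4,7,8}
Constraint 3 (Z < W) on D(Z)={1,4,5} D(W)={3,4,7,8}: no change
Constraint 4 (Z < Y) on D(Z)={1,4,5} D(Y)={2,3,7}: no change
So after all 4 constraints: D(W) = {3,4,7,8}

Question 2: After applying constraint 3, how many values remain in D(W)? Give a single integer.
Answer: 4

Derivation:
Constraint 1 (Y != Z) on D(Y)={2,3,7} D(Z)={1,4,5}: no change
Constraint 2 (Y + Z = W) on D(Y)={2,3,7} D(Z)={1,4,5} D(W)={2,3,4,5,7,8}: W {2,3,4,5,7,8}->{3,4,7,8}
Constraint 3 (Z < W) on D(Z)={1,4,5} D(W)={3,4,7,8}: no change
So after constraint 3: D(W)={3,4,7,8}, size = 4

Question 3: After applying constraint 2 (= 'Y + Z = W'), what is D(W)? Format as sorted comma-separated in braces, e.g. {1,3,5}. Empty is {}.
Constraint 1 (Y != Z) on D(Y)={2,3,7} D(Z)={1,4,5}: no change
Constraint 2 (Y + Z = W) on D(Y)={2,3,7} D(Z)={1,4,5} D(W)={2,3,4,5,7,8}: W {2,3,4,5,7,8}->{3,4,7,8}
So after constraint 2: D(W) = {3,4,7,8}

Answer: {3,4,7,8}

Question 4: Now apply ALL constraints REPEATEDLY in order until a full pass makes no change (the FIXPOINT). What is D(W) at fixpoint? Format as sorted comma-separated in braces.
pass 0 (initial): D(W)={2,3,4,5,7,8}
pass 1: W {2,3,4,5,7,8}->{3,4,7,8}
pass 2: no change
Fixpoint after 2 passes: D(W) = {3,4,7,8}

Answer: {3,4,7,8}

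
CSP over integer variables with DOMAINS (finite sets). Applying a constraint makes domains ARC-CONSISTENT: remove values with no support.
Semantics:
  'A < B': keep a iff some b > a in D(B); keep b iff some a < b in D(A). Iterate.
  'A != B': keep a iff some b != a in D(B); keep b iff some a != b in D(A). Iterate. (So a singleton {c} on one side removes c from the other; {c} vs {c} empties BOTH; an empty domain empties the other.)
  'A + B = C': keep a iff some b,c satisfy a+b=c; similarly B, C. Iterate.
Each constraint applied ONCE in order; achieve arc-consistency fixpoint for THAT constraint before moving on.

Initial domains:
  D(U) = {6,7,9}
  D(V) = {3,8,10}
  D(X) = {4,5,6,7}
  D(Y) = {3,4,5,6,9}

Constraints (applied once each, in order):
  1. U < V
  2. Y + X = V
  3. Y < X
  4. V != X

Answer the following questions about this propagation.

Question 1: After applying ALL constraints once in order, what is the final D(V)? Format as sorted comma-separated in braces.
Constraint 1 (U < V) on D(U)={6,7,9} D(V)={3,8,10}: V {3,8,10}->{8,10}
Constraint 2 (Y + X = V) on D(Y)={3,4,5,6,9} D(X)={4,5,6,7} D(V)={8,10}: Y {3,4,5,6,9}->{3,4,5,6}
Constraint 3 (Y < X) on D(Y)={3,4,5,6} D(X)={4,5,6,7}: no change
Constraint 4 (V != X) on D(V)={8,10} D(X)={4,5,6,7}: no change
So after all 4 constraints: D(V) = {8,10}

Answer: {8,10}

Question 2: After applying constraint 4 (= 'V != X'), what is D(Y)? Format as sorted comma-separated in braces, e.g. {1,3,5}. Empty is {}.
Answer: {3,4,5,6}

Derivation:
Constraint 1 (U < V) on D(U)={6,7,9} D(V)={3,8,10}: V {3,8,10}->{8,10}
Constraint 2 (Y + X = V) on D(Y)={3,4,5,6,9} D(X)={4,5,6,7} D(V)={8,10}: Y {3,4,5,6,9}->{3,4,5,6}
Constraint 3 (Y < X) on D(Y)={3,4,5,6} D(X)={4,5,6,7}: no change
Constraint 4 (V != X) on D(V)={8,10} D(X)={4,5,6,7}: no change
So after constraint 4: D(Y) = {3,4,5,6}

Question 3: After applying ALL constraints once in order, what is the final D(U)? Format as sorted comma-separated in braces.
Answer: {6,7,9}

Derivation:
Constraint 1 (U < V) on D(U)={6,7,9} D(V)={3,8,10}: V {3,8,10}->{8,10}
Constraint 2 (Y + X = V) on D(Y)={3,4,5,6,9} D(X)={4,5,6,7} D(V)={8,10}: Y {3,4,5,6,9}->{3,4,5,6}
Constraint 3 (Y < X) on D(Y)={3,4,5,6} D(X)={4,5,6,7}: no change
Constraint 4 (V != X) on D(V)={8,10} D(X)={4,5,6,7}: no change
So after all 4 constraints: D(U) = {6,7,9}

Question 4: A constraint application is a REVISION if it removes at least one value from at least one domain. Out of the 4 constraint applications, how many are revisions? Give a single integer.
Answer: 2

Derivation:
Constraint 1 (U < V) on D(U)={6,7,9} D(V)={3,8,10}: V {3,8,10}->{8,10} => REVISION
Constraint 2 (Y + X = V) on D(Y)={3,4,5,6,9} D(X)={4,5,6,7} D(V)={8,10}: Y {3,4,5,6,9}->{3,4,5,6} => REVISION
Constraint 3 (Y < X) on D(Y)={3,4,5,6} D(X)={4,5,6,7}: no change => not a revision
Constraint 4 (V != X) on D(V)={8,10} D(X)={4,5,6,7}: no change => not a revision
Total revisions = 2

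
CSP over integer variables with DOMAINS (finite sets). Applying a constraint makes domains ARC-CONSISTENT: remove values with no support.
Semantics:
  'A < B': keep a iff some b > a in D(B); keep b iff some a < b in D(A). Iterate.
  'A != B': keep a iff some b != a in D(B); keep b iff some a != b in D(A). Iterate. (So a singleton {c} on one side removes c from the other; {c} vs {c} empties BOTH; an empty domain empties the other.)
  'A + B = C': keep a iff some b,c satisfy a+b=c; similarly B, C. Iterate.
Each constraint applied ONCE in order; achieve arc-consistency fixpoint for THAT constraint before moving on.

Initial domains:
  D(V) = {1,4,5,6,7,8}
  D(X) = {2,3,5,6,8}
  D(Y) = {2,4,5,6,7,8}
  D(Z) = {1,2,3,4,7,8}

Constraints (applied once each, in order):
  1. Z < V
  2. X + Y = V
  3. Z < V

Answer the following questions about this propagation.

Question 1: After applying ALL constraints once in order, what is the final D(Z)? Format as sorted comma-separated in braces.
Constraint 1 (Z < V) on D(Z)={1,2,3,4,7,8} D(V)={1,4,5,6,7,8}: Z {1,2,3,4,7,8}->{1,2,3,4,7}; V {1,4,5,6,7,8}->{4,5,6,7,8}
Constraint 2 (X + Y = V) on D(X)={2,3,5,6,8} D(Y)={2,4,5,6,7,8} D(V)={4,5,6,7,8}: X {2,3,5,6,8}->{2,3,5,6}; Y {2,4,5,6,7,8}->{2,4,5,6}
Constraint 3 (Z < V) on D(Z)={1,2,3,4,7} D(V)={4,5,6,7,8}: no change
So after all 3 constraints: D(Z) = {1,2,3,4,7}

Answer: {1,2,3,4,7}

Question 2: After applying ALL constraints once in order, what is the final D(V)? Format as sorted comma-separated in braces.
Answer: {4,5,6,7,8}

Derivation:
Constraint 1 (Z < V) on D(Z)={1,2,3,4,7,8} D(V)={1,4,5,6,7,8}: Z {1,2,3,4,7,8}->{1,2,3,4,7}; V {1,4,5,6,7,8}->{4,5,6,7,8}
Constraint 2 (X + Y = V) on D(X)={2,3,5,6,8} D(Y)={2,4,5,6,7,8} D(V)={4,5,6,7,8}: X {2,3,5,6,8}->{2,3,5,6}; Y {2,4,5,6,7,8}->{2,4,5,6}
Constraint 3 (Z < V) on D(Z)={1,2,3,4,7} D(V)={4,5,6,7,8}: no change
So after all 3 constraints: D(V) = {4,5,6,7,8}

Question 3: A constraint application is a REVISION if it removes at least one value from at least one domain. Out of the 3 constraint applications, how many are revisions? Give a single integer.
Constraint 1 (Z < V) on D(Z)={1,2,3,4,7,8} D(V)={1,4,5,6,7,8}: Z {1,2,3,4,7,8}->{1,2,3,4,7}; V {1,4,5,6,7,8}->{4,5,6,7,8} => REVISION
Constraint 2 (X + Y = V) on D(X)={2,3,5,6,8} D(Y)={2,4,5,6,7,8} D(V)={4,5,6,7,8}: X {2,3,5,6,8}->{2,3,5,6}; Y {2,4,5,6,7,8}->{2,4,5,6} => REVISION
Constraint 3 (Z < V) on D(Z)={1,2,3,4,7} D(V)={4,5,6,7,8}: no change => not a revision
Total revisions = 2

Answer: 2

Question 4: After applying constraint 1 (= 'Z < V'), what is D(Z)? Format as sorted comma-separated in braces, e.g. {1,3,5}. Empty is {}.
Constraint 1 (Z < V) on D(Z)={1,2,3,4,7,8} D(V)={1,4,5,6,7,8}: Z {1,2,3,4,7,8}->{1,2,3,4,7}; V {1,4,5,6,7,8}->{4,5,6,7,8}
So after constraint 1: D(Z) = {1,2,3,4,7}

Answer: {1,2,3,4,7}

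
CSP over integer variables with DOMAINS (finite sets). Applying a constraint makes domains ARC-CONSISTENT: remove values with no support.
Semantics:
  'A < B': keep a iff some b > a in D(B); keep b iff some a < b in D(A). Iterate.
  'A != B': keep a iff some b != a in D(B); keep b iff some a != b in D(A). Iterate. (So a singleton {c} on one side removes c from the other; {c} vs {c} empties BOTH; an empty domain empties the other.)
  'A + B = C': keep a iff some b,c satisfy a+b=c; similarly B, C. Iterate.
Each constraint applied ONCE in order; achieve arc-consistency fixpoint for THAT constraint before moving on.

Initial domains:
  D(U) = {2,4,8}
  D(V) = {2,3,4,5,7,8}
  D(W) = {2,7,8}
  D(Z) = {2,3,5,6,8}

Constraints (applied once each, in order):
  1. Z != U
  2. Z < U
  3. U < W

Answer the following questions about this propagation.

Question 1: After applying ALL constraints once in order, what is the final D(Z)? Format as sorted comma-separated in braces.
Constraint 1 (Z != U) on D(Z)={2,3,5,6,8} D(U)={2,4,8}: no change
Constraint 2 (Z < U) on D(Z)={2,3,5,6,8} D(U)={2,4,8}: Z {2,3,5,6,8}->{2,3,5,6}; U {2,4,8}->{4,8}
Constraint 3 (U < W) on D(U)={4,8} D(W)={2,7,8}: U {4,8}->{4}; W {2,7,8}->{7,8}
So after all 3 constraints: D(Z) = {2,3,5,6}

Answer: {2,3,5,6}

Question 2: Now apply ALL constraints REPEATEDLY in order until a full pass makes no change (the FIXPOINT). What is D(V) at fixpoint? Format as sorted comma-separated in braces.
pass 0 (initial): D(V)={2,3,4,5,7,8}
pass 1: U {2,4,8}->{4}; W {2,7,8}->{7,8}; Z {2,3,5,6,8}->{2,3,5,6}
pass 2: Z {2,3,5,6}->{2,3}
pass 3: no change
Fixpoint after 3 passes: D(V) = {2,3,4,5,7,8}

Answer: {2,3,4,5,7,8}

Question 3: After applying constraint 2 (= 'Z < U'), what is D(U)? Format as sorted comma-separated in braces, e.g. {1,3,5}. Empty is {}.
Constraint 1 (Z != U) on D(Z)={2,3,5,6,8} D(U)={2,4,8}: no change
Constraint 2 (Z < U) on D(Z)={2,3,5,6,8} D(U)={2,4,8}: Z {2,3,5,6,8}->{2,3,5,6}; U {2,4,8}->{4,8}
So after constraint 2: D(U) = {4,8}

Answer: {4,8}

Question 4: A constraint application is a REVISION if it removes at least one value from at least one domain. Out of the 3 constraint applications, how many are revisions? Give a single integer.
Answer: 2

Derivation:
Constraint 1 (Z != U) on D(Z)={2,3,5,6,8} D(U)={2,4,8}: no change => not a revision
Constraint 2 (Z < U) on D(Z)={2,3,5,6,8} D(U)={2,4,8}: Z {2,3,5,6,8}->{2,3,5,6}; U {2,4,8}->{4,8} => REVISION
Constraint 3 (U < W) on D(U)={4,8} D(W)={2,7,8}: U {4,8}->{4}; W {2,7,8}->{7,8} => REVISION
Total revisions = 2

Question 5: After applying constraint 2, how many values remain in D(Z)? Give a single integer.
Constraint 1 (Z != U) on D(Z)={2,3,5,6,8} D(U)={2,4,8}: no change
Constraint 2 (Z < U) on D(Z)={2,3,5,6,8} D(U)={2,4,8}: Z {2,3,5,6,8}->{2,3,5,6}; U {2,4,8}->{4,8}
So after constraint 2: D(Z)={2,3,5,6}, size = 4

Answer: 4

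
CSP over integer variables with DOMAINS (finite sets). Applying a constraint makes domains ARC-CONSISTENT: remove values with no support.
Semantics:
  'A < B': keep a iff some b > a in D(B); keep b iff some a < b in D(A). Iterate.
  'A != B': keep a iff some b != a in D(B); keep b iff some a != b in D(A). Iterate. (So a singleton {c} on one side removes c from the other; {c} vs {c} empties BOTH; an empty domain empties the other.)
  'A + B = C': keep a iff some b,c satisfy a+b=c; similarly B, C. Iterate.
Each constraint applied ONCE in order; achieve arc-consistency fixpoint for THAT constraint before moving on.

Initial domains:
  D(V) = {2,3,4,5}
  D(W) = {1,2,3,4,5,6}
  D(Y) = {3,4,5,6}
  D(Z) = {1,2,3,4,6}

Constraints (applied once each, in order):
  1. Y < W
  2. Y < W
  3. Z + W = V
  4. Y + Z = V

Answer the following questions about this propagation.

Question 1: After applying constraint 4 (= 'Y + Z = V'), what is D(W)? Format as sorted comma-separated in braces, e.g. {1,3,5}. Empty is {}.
Answer: {4}

Derivation:
Constraint 1 (Y < W) on D(Y)={3,4,5,6} D(W)={1,2,3,4,5,6}: Y {3,4,5,6}->{3,4,5}; W {1,2,3,4,5,6}->{4,5,6}
Constraint 2 (Y < W) on D(Y)={3,4,5} D(W)={4,5,6}: no change
Constraint 3 (Z + W = V) on D(Z)={1,2,3,4,6} D(W)={4,5,6} D(V)={2,3,4,5}: Z {1,2,3,4,6}->{1}; W {4,5,6}->{4}; V {2,3,4,5}->{5}
Constraint 4 (Y + Z = V) on D(Y)={3,4,5} D(Z)={1} D(V)={5}: Y {3,4,5}->{4}
So after constraint 4: D(W) = {4}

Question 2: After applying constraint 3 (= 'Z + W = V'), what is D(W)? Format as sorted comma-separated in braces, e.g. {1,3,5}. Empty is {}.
Constraint 1 (Y < W) on D(Y)={3,4,5,6} D(W)={1,2,3,4,5,6}: Y {3,4,5,6}->{3,4,5}; W {1,2,3,4,5,6}->{4,5,6}
Constraint 2 (Y < W) on D(Y)={3,4,5} D(W)={4,5,6}: no change
Constraint 3 (Z + W = V) on D(Z)={1,2,3,4,6} D(W)={4,5,6} D(V)={2,3,4,5}: Z {1,2,3,4,6}->{1}; W {4,5,6}->{4}; V {2,3,4,5}->{5}
So after constraint 3: D(W) = {4}

Answer: {4}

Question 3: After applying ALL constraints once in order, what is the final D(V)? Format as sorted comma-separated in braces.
Answer: {5}

Derivation:
Constraint 1 (Y < W) on D(Y)={3,4,5,6} D(W)={1,2,3,4,5,6}: Y {3,4,5,6}->{3,4,5}; W {1,2,3,4,5,6}->{4,5,6}
Constraint 2 (Y < W) on D(Y)={3,4,5} D(W)={4,5,6}: no change
Constraint 3 (Z + W = V) on D(Z)={1,2,3,4,6} D(W)={4,5,6} D(V)={2,3,4,5}: Z {1,2,3,4,6}->{1}; W {4,5,6}->{4}; V {2,3,4,5}->{5}
Constraint 4 (Y + Z = V) on D(Y)={3,4,5} D(Z)={1} D(V)={5}: Y {3,4,5}->{4}
So after all 4 constraints: D(V) = {5}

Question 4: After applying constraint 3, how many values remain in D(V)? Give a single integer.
Answer: 1

Derivation:
Constraint 1 (Y < W) on D(Y)={3,4,5,6} D(W)={1,2,3,4,5,6}: Y {3,4,5,6}->{3,4,5}; W {1,2,3,4,5,6}->{4,5,6}
Constraint 2 (Y < W) on D(Y)={3,4,5} D(W)={4,5,6}: no change
Constraint 3 (Z + W = V) on D(Z)={1,2,3,4,6} D(W)={4,5,6} D(V)={2,3,4,5}: Z {1,2,3,4,6}->{1}; W {4,5,6}->{4}; V {2,3,4,5}->{5}
So after constraint 3: D(V)={5}, size = 1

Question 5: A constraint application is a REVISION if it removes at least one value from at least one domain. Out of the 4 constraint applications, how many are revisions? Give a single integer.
Answer: 3

Derivation:
Constraint 1 (Y < W) on D(Y)={3,4,5,6} D(W)={1,2,3,4,5,6}: Y {3,4,5,6}->{3,4,5}; W {1,2,3,4,5,6}->{4,5,6} => REVISION
Constraint 2 (Y < W) on D(Y)={3,4,5} D(W)={4,5,6}: no change => not a revision
Constraint 3 (Z + W = V) on D(Z)={1,2,3,4,6} D(W)={4,5,6} D(V)={2,3,4,5}: Z {1,2,3,4,6}->{1}; W {4,5,6}->{4}; V {2,3,4,5}->{5} => REVISION
Constraint 4 (Y + Z = V) on D(Y)={3,4,5} D(Z)={1} D(V)={5}: Y {3,4,5}->{4} => REVISION
Total revisions = 3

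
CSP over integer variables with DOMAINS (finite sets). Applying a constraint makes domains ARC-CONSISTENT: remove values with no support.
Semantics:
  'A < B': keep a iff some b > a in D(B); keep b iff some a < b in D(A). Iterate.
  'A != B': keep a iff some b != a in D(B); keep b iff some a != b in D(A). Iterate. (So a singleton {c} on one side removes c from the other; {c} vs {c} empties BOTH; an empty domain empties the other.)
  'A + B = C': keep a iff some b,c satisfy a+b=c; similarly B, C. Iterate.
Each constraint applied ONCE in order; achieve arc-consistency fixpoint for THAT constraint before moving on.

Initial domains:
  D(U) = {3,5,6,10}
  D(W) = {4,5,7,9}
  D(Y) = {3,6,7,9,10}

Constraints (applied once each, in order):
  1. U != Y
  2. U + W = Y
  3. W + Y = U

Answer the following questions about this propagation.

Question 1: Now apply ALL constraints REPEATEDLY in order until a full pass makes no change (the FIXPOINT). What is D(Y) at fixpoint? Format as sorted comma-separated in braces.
pass 0 (initial): D(Y)={3,6,7,9,10}
pass 1: U {3,5,6,10}->{}; W {4,5,7,9}->{}; Y {3,6,7,9,10}->{}
pass 2: no change
Fixpoint after 2 passes: D(Y) = {}

Answer: {}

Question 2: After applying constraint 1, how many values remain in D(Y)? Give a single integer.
Answer: 5

Derivation:
Constraint 1 (U != Y) on D(U)={3,5,6,10} D(Y)={3,6,7,9,10}: no change
So after constraint 1: D(Y)={3,6,7,9,10}, size = 5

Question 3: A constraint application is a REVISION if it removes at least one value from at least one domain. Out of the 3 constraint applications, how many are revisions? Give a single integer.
Answer: 2

Derivation:
Constraint 1 (U != Y) on D(U)={3,5,6,10} D(Y)={3,6,7,9,10}: no change => not a revision
Constraint 2 (U + W = Y) on D(U)={3,5,6,10} D(W)={4,5,7,9} D(Y)={3,6,7,9,10}: U {3,5,6,10}->{3,5,6}; W {4,5,7,9}->{4,5,7}; Y {3,6,7,9,10}->{7,9,10} => REVISION
Constraint 3 (W + Y = U) on D(W)={4,5,7} D(Y)={7,9,10} D(U)={3,5,6}: W {4,5,7}->{}; Y {7,9,10}->{}; U {3,5,6}->{} => REVISION
Total revisions = 2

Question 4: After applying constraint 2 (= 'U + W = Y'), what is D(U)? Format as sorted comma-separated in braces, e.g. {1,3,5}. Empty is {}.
Answer: {3,5,6}

Derivation:
Constraint 1 (U != Y) on D(U)={3,5,6,10} D(Y)={3,6,7,9,10}: no change
Constraint 2 (U + W = Y) on D(U)={3,5,6,10} D(W)={4,5,7,9} D(Y)={3,6,7,9,10}: U {3,5,6,10}->{3,5,6}; W {4,5,7,9}->{4,5,7}; Y {3,6,7,9,10}->{7,9,10}
So after constraint 2: D(U) = {3,5,6}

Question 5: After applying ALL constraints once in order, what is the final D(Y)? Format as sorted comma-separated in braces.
Constraint 1 (U != Y) on D(U)={3,5,6,10} D(Y)={3,6,7,9,10}: no change
Constraint 2 (U + W = Y) on D(U)={3,5,6,10} D(W)={4,5,7,9} D(Y)={3,6,7,9,10}: U {3,5,6,10}->{3,5,6}; W {4,5,7,9}->{4,5,7}; Y {3,6,7,9,10}->{7,9,10}
Constraint 3 (W + Y = U) on D(W)={4,5,7} D(Y)={7,9,10} D(U)={3,5,6}: W {4,5,7}->{}; Y {7,9,10}->{}; U {3,5,6}->{}
So after all 3 constraints: D(Y) = {}

Answer: {}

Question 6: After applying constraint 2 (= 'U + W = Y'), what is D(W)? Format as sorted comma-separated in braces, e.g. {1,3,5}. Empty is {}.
Answer: {4,5,7}

Derivation:
Constraint 1 (U != Y) on D(U)={3,5,6,10} D(Y)={3,6,7,9,10}: no change
Constraint 2 (U + W = Y) on D(U)={3,5,6,10} D(W)={4,5,7,9} D(Y)={3,6,7,9,10}: U {3,5,6,10}->{3,5,6}; W {4,5,7,9}->{4,5,7}; Y {3,6,7,9,10}->{7,9,10}
So after constraint 2: D(W) = {4,5,7}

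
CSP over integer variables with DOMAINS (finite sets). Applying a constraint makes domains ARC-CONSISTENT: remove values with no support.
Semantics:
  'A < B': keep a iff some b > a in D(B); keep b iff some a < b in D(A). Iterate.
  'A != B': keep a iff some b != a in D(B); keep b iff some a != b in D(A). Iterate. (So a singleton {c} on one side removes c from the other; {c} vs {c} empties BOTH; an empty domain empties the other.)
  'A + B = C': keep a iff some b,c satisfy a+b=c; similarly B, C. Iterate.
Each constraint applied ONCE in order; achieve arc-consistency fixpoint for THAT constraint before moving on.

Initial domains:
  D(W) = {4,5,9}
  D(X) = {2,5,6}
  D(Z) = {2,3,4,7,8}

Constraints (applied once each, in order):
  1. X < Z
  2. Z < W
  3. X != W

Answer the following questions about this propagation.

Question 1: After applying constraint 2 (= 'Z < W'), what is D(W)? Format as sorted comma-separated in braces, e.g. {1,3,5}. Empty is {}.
Answer: {4,5,9}

Derivation:
Constraint 1 (X < Z) on D(X)={2,5,6} D(Z)={2,3,4,7,8}: Z {2,3,4,7,8}->{3,4,7,8}
Constraint 2 (Z < W) on D(Z)={3,4,7,8} D(W)={4,5,9}: no change
So after constraint 2: D(W) = {4,5,9}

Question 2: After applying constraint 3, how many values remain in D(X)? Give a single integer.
Answer: 3

Derivation:
Constraint 1 (X < Z) on D(X)={2,5,6} D(Z)={2,3,4,7,8}: Z {2,3,4,7,8}->{3,4,7,8}
Constraint 2 (Z < W) on D(Z)={3,4,7,8} D(W)={4,5,9}: no change
Constraint 3 (X != W) on D(X)={2,5,6} D(W)={4,5,9}: no change
So after constraint 3: D(X)={2,5,6}, size = 3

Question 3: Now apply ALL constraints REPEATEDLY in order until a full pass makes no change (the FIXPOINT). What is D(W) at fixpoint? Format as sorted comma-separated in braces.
pass 0 (initial): D(W)={4,5,9}
pass 1: Z {2,3,4,7,8}->{3,4,7,8}
pass 2: no change
Fixpoint after 2 passes: D(W) = {4,5,9}

Answer: {4,5,9}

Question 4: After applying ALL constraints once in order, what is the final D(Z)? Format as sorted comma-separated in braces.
Answer: {3,4,7,8}

Derivation:
Constraint 1 (X < Z) on D(X)={2,5,6} D(Z)={2,3,4,7,8}: Z {2,3,4,7,8}->{3,4,7,8}
Constraint 2 (Z < W) on D(Z)={3,4,7,8} D(W)={4,5,9}: no change
Constraint 3 (X != W) on D(X)={2,5,6} D(W)={4,5,9}: no change
So after all 3 constraints: D(Z) = {3,4,7,8}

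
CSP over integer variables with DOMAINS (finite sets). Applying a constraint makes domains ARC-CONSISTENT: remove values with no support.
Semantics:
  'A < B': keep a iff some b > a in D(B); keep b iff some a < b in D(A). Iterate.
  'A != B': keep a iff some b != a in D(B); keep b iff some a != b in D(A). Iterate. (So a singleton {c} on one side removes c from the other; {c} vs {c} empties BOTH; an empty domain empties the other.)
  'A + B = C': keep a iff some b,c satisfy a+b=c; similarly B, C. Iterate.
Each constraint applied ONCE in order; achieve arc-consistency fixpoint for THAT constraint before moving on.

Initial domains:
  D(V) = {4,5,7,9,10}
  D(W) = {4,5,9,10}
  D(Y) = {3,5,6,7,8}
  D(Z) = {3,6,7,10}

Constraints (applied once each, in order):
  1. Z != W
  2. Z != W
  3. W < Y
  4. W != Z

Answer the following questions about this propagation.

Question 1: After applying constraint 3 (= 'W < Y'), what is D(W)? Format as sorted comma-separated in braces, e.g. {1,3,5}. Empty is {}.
Answer: {4,5}

Derivation:
Constraint 1 (Z != W) on D(Z)={3,6,7,10} D(W)={4,5,9,10}: no change
Constraint 2 (Z != W) on D(Z)={3,6,7,10} D(W)={4,5,9,10}: no change
Constraint 3 (W < Y) on D(W)={4,5,9,10} D(Y)={3,5,6,7,8}: W {4,5,9,10}->{4,5}; Y {3,5,6,7,8}->{5,6,7,8}
So after constraint 3: D(W) = {4,5}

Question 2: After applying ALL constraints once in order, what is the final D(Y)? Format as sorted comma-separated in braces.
Answer: {5,6,7,8}

Derivation:
Constraint 1 (Z != W) on D(Z)={3,6,7,10} D(W)={4,5,9,10}: no change
Constraint 2 (Z != W) on D(Z)={3,6,7,10} D(W)={4,5,9,10}: no change
Constraint 3 (W < Y) on D(W)={4,5,9,10} D(Y)={3,5,6,7,8}: W {4,5,9,10}->{4,5}; Y {3,5,6,7,8}->{5,6,7,8}
Constraint 4 (W != Z) on D(W)={4,5} D(Z)={3,6,7,10}: no change
So after all 4 constraints: D(Y) = {5,6,7,8}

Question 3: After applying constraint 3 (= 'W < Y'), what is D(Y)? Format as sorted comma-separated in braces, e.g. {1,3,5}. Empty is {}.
Constraint 1 (Z != W) on D(Z)={3,6,7,10} D(W)={4,5,9,10}: no change
Constraint 2 (Z != W) on D(Z)={3,6,7,10} D(W)={4,5,9,10}: no change
Constraint 3 (W < Y) on D(W)={4,5,9,10} D(Y)={3,5,6,7,8}: W {4,5,9,10}->{4,5}; Y {3,5,6,7,8}->{5,6,7,8}
So after constraint 3: D(Y) = {5,6,7,8}

Answer: {5,6,7,8}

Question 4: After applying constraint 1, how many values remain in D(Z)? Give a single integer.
Answer: 4

Derivation:
Constraint 1 (Z != W) on D(Z)={3,6,7,10} D(W)={4,5,9,10}: no change
So after constraint 1: D(Z)={3,6,7,10}, size = 4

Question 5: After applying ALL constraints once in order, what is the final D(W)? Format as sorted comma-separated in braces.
Constraint 1 (Z != W) on D(Z)={3,6,7,10} D(W)={4,5,9,10}: no change
Constraint 2 (Z != W) on D(Z)={3,6,7,10} D(W)={4,5,9,10}: no change
Constraint 3 (W < Y) on D(W)={4,5,9,10} D(Y)={3,5,6,7,8}: W {4,5,9,10}->{4,5}; Y {3,5,6,7,8}->{5,6,7,8}
Constraint 4 (W != Z) on D(W)={4,5} D(Z)={3,6,7,10}: no change
So after all 4 constraints: D(W) = {4,5}

Answer: {4,5}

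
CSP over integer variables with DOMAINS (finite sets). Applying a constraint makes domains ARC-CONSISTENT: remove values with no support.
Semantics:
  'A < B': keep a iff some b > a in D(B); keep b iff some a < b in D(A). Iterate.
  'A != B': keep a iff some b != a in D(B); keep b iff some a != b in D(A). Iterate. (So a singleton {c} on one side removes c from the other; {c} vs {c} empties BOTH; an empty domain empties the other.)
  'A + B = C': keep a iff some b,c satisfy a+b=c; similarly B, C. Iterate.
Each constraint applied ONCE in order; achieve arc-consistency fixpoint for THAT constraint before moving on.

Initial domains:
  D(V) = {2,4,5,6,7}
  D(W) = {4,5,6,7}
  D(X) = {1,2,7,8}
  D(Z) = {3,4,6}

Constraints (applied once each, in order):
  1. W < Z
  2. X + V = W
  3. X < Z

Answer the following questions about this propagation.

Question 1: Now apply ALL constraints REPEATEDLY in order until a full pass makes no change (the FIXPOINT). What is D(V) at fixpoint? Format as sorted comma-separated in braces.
Answer: {2,4}

Derivation:
pass 0 (initial): D(V)={2,4,5,6,7}
pass 1: V {2,4,5,6,7}->{2,4}; W {4,5,6,7}->{4,5}; X {1,2,7,8}->{1,2}; Z {3,4,6}->{6}
pass 2: no change
Fixpoint after 2 passes: D(V) = {2,4}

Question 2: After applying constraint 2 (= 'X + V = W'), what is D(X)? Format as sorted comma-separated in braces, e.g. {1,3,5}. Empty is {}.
Answer: {1,2}

Derivation:
Constraint 1 (W < Z) on D(W)={4,5,6,7} D(Z)={3,4,6}: W {4,5,6,7}->{4,5}; Z {3,4,6}->{6}
Constraint 2 (X + V = W) on D(X)={1,2,7,8} D(V)={2,4,5,6,7} D(W)={4,5}: X {1,2,7,8}->{1,2}; V {2,4,5,6,7}->{2,4}
So after constraint 2: D(X) = {1,2}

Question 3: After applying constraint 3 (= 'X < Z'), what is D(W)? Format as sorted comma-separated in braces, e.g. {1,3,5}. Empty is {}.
Answer: {4,5}

Derivation:
Constraint 1 (W < Z) on D(W)={4,5,6,7} D(Z)={3,4,6}: W {4,5,6,7}->{4,5}; Z {3,4,6}->{6}
Constraint 2 (X + V = W) on D(X)={1,2,7,8} D(V)={2,4,5,6,7} D(W)={4,5}: X {1,2,7,8}->{1,2}; V {2,4,5,6,7}->{2,4}
Constraint 3 (X < Z) on D(X)={1,2} D(Z)={6}: no change
So after constraint 3: D(W) = {4,5}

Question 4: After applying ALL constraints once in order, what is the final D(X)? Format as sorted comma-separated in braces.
Constraint 1 (W < Z) on D(W)={4,5,6,7} D(Z)={3,4,6}: W {4,5,6,7}->{4,5}; Z {3,4,6}->{6}
Constraint 2 (X + V = W) on D(X)={1,2,7,8} D(V)={2,4,5,6,7} D(W)={4,5}: X {1,2,7,8}->{1,2}; V {2,4,5,6,7}->{2,4}
Constraint 3 (X < Z) on D(X)={1,2} D(Z)={6}: no change
So after all 3 constraints: D(X) = {1,2}

Answer: {1,2}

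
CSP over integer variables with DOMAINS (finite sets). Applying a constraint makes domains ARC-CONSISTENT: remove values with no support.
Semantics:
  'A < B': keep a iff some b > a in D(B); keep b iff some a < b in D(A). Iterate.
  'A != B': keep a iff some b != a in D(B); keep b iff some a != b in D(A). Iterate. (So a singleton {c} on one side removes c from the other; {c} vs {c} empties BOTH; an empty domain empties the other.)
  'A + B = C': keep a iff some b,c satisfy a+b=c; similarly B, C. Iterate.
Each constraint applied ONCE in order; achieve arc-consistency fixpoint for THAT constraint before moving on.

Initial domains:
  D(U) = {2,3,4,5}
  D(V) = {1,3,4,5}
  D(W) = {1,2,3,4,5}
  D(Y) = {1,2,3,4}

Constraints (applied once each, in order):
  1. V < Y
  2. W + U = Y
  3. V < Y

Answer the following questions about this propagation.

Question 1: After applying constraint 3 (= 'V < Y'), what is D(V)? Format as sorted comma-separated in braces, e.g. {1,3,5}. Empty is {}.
Answer: {1,3}

Derivation:
Constraint 1 (V < Y) on D(V)={1,3,4,5} D(Y)={1,2,3,4}: V {1,3,4,5}->{1,3}; Y {1,2,3,4}->{2,3,4}
Constraint 2 (W + U = Y) on D(W)={1,2,3,4,5} D(U)={2,3,4,5} D(Y)={2,3,4}: W {1,2,3,4,5}->{1,2}; U {2,3,4,5}->{2,3}; Y {2,3,4}->{3,4}
Constraint 3 (V < Y) on D(V)={1,3} D(Y)={3,4}: no change
So after constraint 3: D(V) = {1,3}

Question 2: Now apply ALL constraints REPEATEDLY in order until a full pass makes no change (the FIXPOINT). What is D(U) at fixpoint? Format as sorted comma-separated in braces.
Answer: {2,3}

Derivation:
pass 0 (initial): D(U)={2,3,4,5}
pass 1: U {2,3,4,5}->{2,3}; V {1,3,4,5}->{1,3}; W {1,2,3,4,5}->{1,2}; Y {1,2,3,4}->{3,4}
pass 2: no change
Fixpoint after 2 passes: D(U) = {2,3}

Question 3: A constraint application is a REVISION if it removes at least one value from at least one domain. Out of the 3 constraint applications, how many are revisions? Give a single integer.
Answer: 2

Derivation:
Constraint 1 (V < Y) on D(V)={1,3,4,5} D(Y)={1,2,3,4}: V {1,3,4,5}->{1,3}; Y {1,2,3,4}->{2,3,4} => REVISION
Constraint 2 (W + U = Y) on D(W)={1,2,3,4,5} D(U)={2,3,4,5} D(Y)={2,3,4}: W {1,2,3,4,5}->{1,2}; U {2,3,4,5}->{2,3}; Y {2,3,4}->{3,4} => REVISION
Constraint 3 (V < Y) on D(V)={1,3} D(Y)={3,4}: no change => not a revision
Total revisions = 2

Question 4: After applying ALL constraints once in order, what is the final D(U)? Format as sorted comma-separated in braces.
Constraint 1 (V < Y) on D(V)={1,3,4,5} D(Y)={1,2,3,4}: V {1,3,4,5}->{1,3}; Y {1,2,3,4}->{2,3,4}
Constraint 2 (W + U = Y) on D(W)={1,2,3,4,5} D(U)={2,3,4,5} D(Y)={2,3,4}: W {1,2,3,4,5}->{1,2}; U {2,3,4,5}->{2,3}; Y {2,3,4}->{3,4}
Constraint 3 (V < Y) on D(V)={1,3} D(Y)={3,4}: no change
So after all 3 constraints: D(U) = {2,3}

Answer: {2,3}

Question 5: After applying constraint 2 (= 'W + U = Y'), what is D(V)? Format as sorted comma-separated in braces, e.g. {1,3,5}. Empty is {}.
Constraint 1 (V < Y) on D(V)={1,3,4,5} D(Y)={1,2,3,4}: V {1,3,4,5}->{1,3}; Y {1,2,3,4}->{2,3,4}
Constraint 2 (W + U = Y) on D(W)={1,2,3,4,5} D(U)={2,3,4,5} D(Y)={2,3,4}: W {1,2,3,4,5}->{1,2}; U {2,3,4,5}->{2,3}; Y {2,3,4}->{3,4}
So after constraint 2: D(V) = {1,3}

Answer: {1,3}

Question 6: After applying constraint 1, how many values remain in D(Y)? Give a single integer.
Constraint 1 (V < Y) on D(V)={1,3,4,5} D(Y)={1,2,3,4}: V {1,3,4,5}->{1,3}; Y {1,2,3,4}->{2,3,4}
So after constraint 1: D(Y)={2,3,4}, size = 3

Answer: 3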